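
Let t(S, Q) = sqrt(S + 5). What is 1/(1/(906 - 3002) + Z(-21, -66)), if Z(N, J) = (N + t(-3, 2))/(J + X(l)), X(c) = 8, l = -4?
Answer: 1335971536/480879833 + 63701632*sqrt(2)/480879833 ≈ 2.9655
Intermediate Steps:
t(S, Q) = sqrt(5 + S)
Z(N, J) = (N + sqrt(2))/(8 + J) (Z(N, J) = (N + sqrt(5 - 3))/(J + 8) = (N + sqrt(2))/(8 + J))
1/(1/(906 - 3002) + Z(-21, -66)) = 1/(1/(906 - 3002) + (-21 + sqrt(2))/(8 - 66)) = 1/(1/(-2096) + (-21 + sqrt(2))/(-58)) = 1/(-1/2096 - (-21 + sqrt(2))/58) = 1/(-1/2096 + (21/58 - sqrt(2)/58)) = 1/(21979/60784 - sqrt(2)/58)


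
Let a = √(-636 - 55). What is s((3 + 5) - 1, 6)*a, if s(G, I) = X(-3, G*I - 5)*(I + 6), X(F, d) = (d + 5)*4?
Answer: 2016*I*√691 ≈ 52994.0*I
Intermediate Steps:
X(F, d) = 20 + 4*d (X(F, d) = (5 + d)*4 = 20 + 4*d)
a = I*√691 (a = √(-691) = I*√691 ≈ 26.287*I)
s(G, I) = 4*G*I*(6 + I) (s(G, I) = (20 + 4*(G*I - 5))*(I + 6) = (20 + 4*(-5 + G*I))*(6 + I) = (20 + (-20 + 4*G*I))*(6 + I) = (4*G*I)*(6 + I) = 4*G*I*(6 + I))
s((3 + 5) - 1, 6)*a = (4*((3 + 5) - 1)*6*(6 + 6))*(I*√691) = (4*(8 - 1)*6*12)*(I*√691) = (4*7*6*12)*(I*√691) = 2016*(I*√691) = 2016*I*√691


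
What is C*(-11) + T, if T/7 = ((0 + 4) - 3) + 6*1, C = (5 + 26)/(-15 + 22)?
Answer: 2/7 ≈ 0.28571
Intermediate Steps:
C = 31/7 ≈ 4.4286
T = 49 (T = 7*(((0 + 4) - 3) + 6*1) = 7*((4 - 3) + 6) = 7*(1 + 6) = 7*7 = 49)
C*(-11) + T = (31/7)*(-11) + 49 = -341/7 + 49 = 2/7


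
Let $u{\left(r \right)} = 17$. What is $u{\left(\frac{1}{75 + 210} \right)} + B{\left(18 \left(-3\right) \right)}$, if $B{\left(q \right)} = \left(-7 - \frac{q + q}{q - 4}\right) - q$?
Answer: $\frac{1802}{29} \approx 62.138$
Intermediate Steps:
$B{\left(q \right)} = -7 - q - \frac{2 q}{-4 + q}$ ($B{\left(q \right)} = \left(-7 - \frac{2 q}{-4 + q}\right) - q = -7 - q - \frac{2 q}{-4 + q}$)
$u{\left(\frac{1}{75 + 210} \right)} + B{\left(18 \left(-3\right) \right)} = 17 + \frac{28 - \left(18 \left(-3\right)\right)^{2} - 5 \cdot 18 \left(-3\right)}{-4 + 18 \left(-3\right)} = 17 + \frac{28 - \left(-54\right)^{2} - -270}{-4 - 54} = 17 + \frac{28 - 2916 + 270}{-58} = 17 - \frac{28 - 2916 + 270}{58} = 17 - - \frac{1309}{29} = 17 + \frac{1309}{29} = \frac{1802}{29}$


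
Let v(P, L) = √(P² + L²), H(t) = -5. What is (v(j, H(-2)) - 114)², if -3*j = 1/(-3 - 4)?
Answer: (2394 - √11026)²/441 ≈ 11881.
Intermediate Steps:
j = 1/21 (j = -1/(3*(-3 - 4)) = -⅓/(-7) = -⅓*(-⅐) = 1/21 ≈ 0.047619)
v(P, L) = √(L² + P²)
(v(j, H(-2)) - 114)² = (√((-5)² + (1/21)²) - 114)² = (√(25 + 1/441) - 114)² = (√(11026/441) - 114)² = (√11026/21 - 114)² = (-114 + √11026/21)²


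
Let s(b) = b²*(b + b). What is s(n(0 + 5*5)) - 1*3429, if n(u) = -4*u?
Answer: -2003429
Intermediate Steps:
s(b) = 2*b³ (s(b) = b²*(2*b) = 2*b³)
s(n(0 + 5*5)) - 1*3429 = 2*(-4*(0 + 5*5))³ - 1*3429 = 2*(-4*(0 + 25))³ - 3429 = 2*(-4*25)³ - 3429 = 2*(-100)³ - 3429 = 2*(-1000000) - 3429 = -2000000 - 3429 = -2003429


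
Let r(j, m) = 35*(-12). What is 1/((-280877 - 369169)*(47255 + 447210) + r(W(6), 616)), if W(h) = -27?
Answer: -1/321424995810 ≈ -3.1111e-12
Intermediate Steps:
r(j, m) = -420
1/((-280877 - 369169)*(47255 + 447210) + r(W(6), 616)) = 1/((-280877 - 369169)*(47255 + 447210) - 420) = 1/(-650046*494465 - 420) = 1/(-321424995390 - 420) = 1/(-321424995810) = -1/321424995810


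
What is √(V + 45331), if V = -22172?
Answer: √23159 ≈ 152.18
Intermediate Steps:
√(V + 45331) = √(-22172 + 45331) = √23159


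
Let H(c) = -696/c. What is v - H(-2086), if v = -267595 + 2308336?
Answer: 2128492515/1043 ≈ 2.0407e+6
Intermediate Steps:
v = 2040741
v - H(-2086) = 2040741 - (-696)/(-2086) = 2040741 - (-696)*(-1)/2086 = 2040741 - 1*348/1043 = 2040741 - 348/1043 = 2128492515/1043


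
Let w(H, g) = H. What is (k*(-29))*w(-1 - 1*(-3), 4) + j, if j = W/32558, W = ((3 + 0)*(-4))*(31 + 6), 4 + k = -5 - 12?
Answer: 19827600/16279 ≈ 1218.0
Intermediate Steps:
k = -21 (k = -4 + (-5 - 12) = -4 - 17 = -21)
W = -444 (W = (3*(-4))*37 = -12*37 = -444)
j = -222/16279 (j = -444/32558 = -444*1/32558 = -222/16279 ≈ -0.013637)
(k*(-29))*w(-1 - 1*(-3), 4) + j = (-21*(-29))*(-1 - 1*(-3)) - 222/16279 = 609*(-1 + 3) - 222/16279 = 609*2 - 222/16279 = 1218 - 222/16279 = 19827600/16279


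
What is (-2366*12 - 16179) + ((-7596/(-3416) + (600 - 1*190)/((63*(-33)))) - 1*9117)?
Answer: -13616802961/253638 ≈ -53686.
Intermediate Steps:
(-2366*12 - 16179) + ((-7596/(-3416) + (600 - 1*190)/((63*(-33)))) - 1*9117) = (-28392 - 16179) + ((-7596*(-1/3416) + (600 - 190)/(-2079)) - 9117) = -44571 + ((1899/854 + 410*(-1/2079)) - 9117) = -44571 + ((1899/854 - 410/2079) - 9117) = -44571 + (513983/253638 - 9117) = -44571 - 2311903663/253638 = -13616802961/253638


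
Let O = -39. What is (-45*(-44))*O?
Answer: -77220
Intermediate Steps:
(-45*(-44))*O = -45*(-44)*(-39) = 1980*(-39) = -77220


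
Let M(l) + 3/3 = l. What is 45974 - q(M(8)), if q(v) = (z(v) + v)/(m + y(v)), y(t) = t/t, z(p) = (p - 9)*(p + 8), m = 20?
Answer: 965477/21 ≈ 45975.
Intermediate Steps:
z(p) = (-9 + p)*(8 + p)
M(l) = -1 + l
y(t) = 1
q(v) = -24/7 + v**2/21 (q(v) = ((-72 + v**2 - v) + v)/(20 + 1) = (-72 + v**2)/21 = (-72 + v**2)*(1/21) = -24/7 + v**2/21)
45974 - q(M(8)) = 45974 - (-24/7 + (-1 + 8)**2/21) = 45974 - (-24/7 + (1/21)*7**2) = 45974 - (-24/7 + (1/21)*49) = 45974 - (-24/7 + 7/3) = 45974 - 1*(-23/21) = 45974 + 23/21 = 965477/21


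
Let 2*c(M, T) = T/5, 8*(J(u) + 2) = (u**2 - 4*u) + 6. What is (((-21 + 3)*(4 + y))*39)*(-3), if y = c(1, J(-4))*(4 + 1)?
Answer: 45279/4 ≈ 11320.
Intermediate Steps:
J(u) = -5/4 - u/2 + u**2/8 (J(u) = -2 + ((u**2 - 4*u) + 6)/8 = -2 + (6 + u**2 - 4*u)/8 = -2 + (3/4 - u/2 + u**2/8) = -5/4 - u/2 + u**2/8)
c(M, T) = T/10 (c(M, T) = (T/5)/2 = T/10)
y = 11/8 (y = ((-5/4 - 1/2*(-4) + (1/8)*(-4)**2)/10)*(4 + 1) = ((-5/4 + 2 + (1/8)*16)/10)*5 = ((-5/4 + 2 + 2)/10)*5 = ((1/10)*(11/4))*5 = (11/40)*5 = 11/8 ≈ 1.3750)
(((-21 + 3)*(4 + y))*39)*(-3) = (((-21 + 3)*(4 + 11/8))*39)*(-3) = (-18*43/8*39)*(-3) = -387/4*39*(-3) = -15093/4*(-3) = 45279/4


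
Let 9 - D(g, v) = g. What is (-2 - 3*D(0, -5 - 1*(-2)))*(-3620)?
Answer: 104980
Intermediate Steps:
D(g, v) = 9 - g
(-2 - 3*D(0, -5 - 1*(-2)))*(-3620) = (-2 - 3*(9 - 1*0))*(-3620) = (-2 - 3*(9 + 0))*(-3620) = (-2 - 3*9)*(-3620) = (-2 - 27)*(-3620) = -29*(-3620) = 104980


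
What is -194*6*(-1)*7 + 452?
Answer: 8600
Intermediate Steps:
-194*6*(-1)*7 + 452 = -(-1164)*7 + 452 = -194*(-42) + 452 = 8148 + 452 = 8600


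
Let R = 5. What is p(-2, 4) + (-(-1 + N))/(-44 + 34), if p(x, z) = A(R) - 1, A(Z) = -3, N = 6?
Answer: -7/2 ≈ -3.5000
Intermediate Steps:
p(x, z) = -4 (p(x, z) = -3 - 1 = -4)
p(-2, 4) + (-(-1 + N))/(-44 + 34) = -4 + (-(-1 + 6))/(-44 + 34) = -4 + (-1*5)/(-10) = -4 - ⅒*(-5) = -4 + ½ = -7/2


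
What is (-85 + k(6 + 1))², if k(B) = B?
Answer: 6084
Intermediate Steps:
(-85 + k(6 + 1))² = (-85 + (6 + 1))² = (-85 + 7)² = (-78)² = 6084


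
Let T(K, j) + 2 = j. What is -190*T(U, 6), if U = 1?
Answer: -760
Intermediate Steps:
T(K, j) = -2 + j
-190*T(U, 6) = -190*(-2 + 6) = -190*4 = -760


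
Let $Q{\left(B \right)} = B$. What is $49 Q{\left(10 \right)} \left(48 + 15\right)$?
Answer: $30870$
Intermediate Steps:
$49 Q{\left(10 \right)} \left(48 + 15\right) = 49 \cdot 10 \left(48 + 15\right) = 490 \cdot 63 = 30870$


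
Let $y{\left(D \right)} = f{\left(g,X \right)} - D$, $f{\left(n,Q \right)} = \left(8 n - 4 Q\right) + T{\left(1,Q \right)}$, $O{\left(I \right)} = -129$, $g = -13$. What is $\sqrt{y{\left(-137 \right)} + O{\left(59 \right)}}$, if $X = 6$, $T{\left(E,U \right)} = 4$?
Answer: $2 i \sqrt{29} \approx 10.77 i$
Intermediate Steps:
$f{\left(n,Q \right)} = 4 - 4 Q + 8 n$ ($f{\left(n,Q \right)} = \left(8 n - 4 Q\right) + 4 = \left(- 4 Q + 8 n\right) + 4 = 4 - 4 Q + 8 n$)
$y{\left(D \right)} = -124 - D$ ($y{\left(D \right)} = \left(4 - 24 + 8 \left(-13\right)\right) - D = \left(4 - 24 - 104\right) - D = -124 - D$)
$\sqrt{y{\left(-137 \right)} + O{\left(59 \right)}} = \sqrt{\left(-124 - -137\right) - 129} = \sqrt{\left(-124 + 137\right) - 129} = \sqrt{13 - 129} = \sqrt{-116} = 2 i \sqrt{29}$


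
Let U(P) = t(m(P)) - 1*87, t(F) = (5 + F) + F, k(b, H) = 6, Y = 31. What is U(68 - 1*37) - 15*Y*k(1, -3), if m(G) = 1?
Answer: -2870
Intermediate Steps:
t(F) = 5 + 2*F
U(P) = -80 (U(P) = (5 + 2*1) - 1*87 = (5 + 2) - 87 = 7 - 87 = -80)
U(68 - 1*37) - 15*Y*k(1, -3) = -80 - 15*31*6 = -80 - 465*6 = -80 - 1*2790 = -80 - 2790 = -2870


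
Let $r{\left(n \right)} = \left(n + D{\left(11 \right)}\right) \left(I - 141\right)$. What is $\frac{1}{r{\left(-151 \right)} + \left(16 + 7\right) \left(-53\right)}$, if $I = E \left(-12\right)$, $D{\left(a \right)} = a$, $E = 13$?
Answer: $\frac{1}{40361} \approx 2.4776 \cdot 10^{-5}$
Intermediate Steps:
$I = -156$ ($I = 13 \left(-12\right) = -156$)
$r{\left(n \right)} = -3267 - 297 n$ ($r{\left(n \right)} = \left(n + 11\right) \left(-156 - 141\right) = \left(11 + n\right) \left(-297\right) = -3267 - 297 n$)
$\frac{1}{r{\left(-151 \right)} + \left(16 + 7\right) \left(-53\right)} = \frac{1}{\left(-3267 - -44847\right) + \left(16 + 7\right) \left(-53\right)} = \frac{1}{\left(-3267 + 44847\right) + 23 \left(-53\right)} = \frac{1}{41580 - 1219} = \frac{1}{40361}$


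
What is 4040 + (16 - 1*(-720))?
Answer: 4776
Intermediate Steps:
4040 + (16 - 1*(-720)) = 4040 + (16 + 720) = 4040 + 736 = 4776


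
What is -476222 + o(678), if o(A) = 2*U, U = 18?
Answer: -476186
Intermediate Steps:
o(A) = 36 (o(A) = 2*18 = 36)
-476222 + o(678) = -476222 + 36 = -476186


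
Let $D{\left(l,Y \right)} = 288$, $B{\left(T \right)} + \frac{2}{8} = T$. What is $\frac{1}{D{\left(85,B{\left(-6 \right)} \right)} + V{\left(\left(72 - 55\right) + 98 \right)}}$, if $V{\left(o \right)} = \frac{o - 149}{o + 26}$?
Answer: $\frac{141}{40574} \approx 0.0034751$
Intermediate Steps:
$B{\left(T \right)} = - \frac{1}{4} + T$
$V{\left(o \right)} = \frac{-149 + o}{26 + o}$
$\frac{1}{D{\left(85,B{\left(-6 \right)} \right)} + V{\left(\left(72 - 55\right) + 98 \right)}} = \frac{1}{288 + \frac{-149 + \left(\left(72 - 55\right) + 98\right)}{26 + \left(\left(72 - 55\right) + 98\right)}} = \frac{1}{288 + \frac{-149 + \left(17 + 98\right)}{26 + \left(17 + 98\right)}} = \frac{1}{288 + \frac{-149 + 115}{26 + 115}} = \frac{1}{288 + \frac{1}{141} \left(-34\right)} = \frac{1}{288 - \frac{34}{141}} = \frac{1}{\frac{40574}{141}} = \frac{141}{40574}$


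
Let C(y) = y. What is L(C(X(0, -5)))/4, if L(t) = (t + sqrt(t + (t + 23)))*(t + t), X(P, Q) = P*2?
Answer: 0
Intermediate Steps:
X(P, Q) = 2*P
L(t) = 2*t*(t + sqrt(23 + 2*t)) (L(t) = (t + sqrt(t + (23 + t)))*(2*t) = (t + sqrt(23 + 2*t))*(2*t) = 2*t*(t + sqrt(23 + 2*t)))
L(C(X(0, -5)))/4 = (2*(2*0)*(2*0 + sqrt(23 + 2*(2*0))))/4 = (2*0*(0 + sqrt(23 + 2*0)))*(1/4) = (2*0*(0 + sqrt(23 + 0)))*(1/4) = (2*0*(0 + sqrt(23)))*(1/4) = (2*0*sqrt(23))*(1/4) = 0*(1/4) = 0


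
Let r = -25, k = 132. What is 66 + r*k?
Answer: -3234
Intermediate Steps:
66 + r*k = 66 - 25*132 = 66 - 3300 = -3234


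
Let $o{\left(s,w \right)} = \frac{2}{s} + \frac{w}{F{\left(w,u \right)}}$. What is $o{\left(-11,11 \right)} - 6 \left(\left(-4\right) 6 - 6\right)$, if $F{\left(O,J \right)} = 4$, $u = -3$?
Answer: $\frac{8033}{44} \approx 182.57$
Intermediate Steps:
$o{\left(s,w \right)} = \frac{2}{s} + \frac{w}{4}$
$o{\left(-11,11 \right)} - 6 \left(\left(-4\right) 6 - 6\right) = \left(\frac{2}{-11} + \frac{1}{4} \cdot 11\right) - 6 \left(\left(-4\right) 6 - 6\right) = \left(2 \left(- \frac{1}{11}\right) + \frac{11}{4}\right) - 6 \left(-24 - 6\right) = \left(- \frac{2}{11} + \frac{11}{4}\right) - -180 = \frac{113}{44} + 180 = \frac{8033}{44}$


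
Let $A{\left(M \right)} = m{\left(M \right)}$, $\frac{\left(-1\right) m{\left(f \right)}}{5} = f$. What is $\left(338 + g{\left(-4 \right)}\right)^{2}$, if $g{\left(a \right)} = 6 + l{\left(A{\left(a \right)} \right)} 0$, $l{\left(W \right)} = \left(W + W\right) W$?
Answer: $118336$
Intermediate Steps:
$m{\left(f \right)} = - 5 f$
$A{\left(M \right)} = - 5 M$
$l{\left(W \right)} = 2 W^{2}$ ($l{\left(W \right)} = 2 W W = 2 W^{2}$)
$g{\left(a \right)} = 6$ ($g{\left(a \right)} = 6 + 2 \left(- 5 a\right)^{2} \cdot 0 = 6 + 2 \cdot 25 a^{2} \cdot 0 = 6 + 50 a^{2} \cdot 0 = 6 + 0 = 6$)
$\left(338 + g{\left(-4 \right)}\right)^{2} = \left(338 + 6\right)^{2} = 344^{2} = 118336$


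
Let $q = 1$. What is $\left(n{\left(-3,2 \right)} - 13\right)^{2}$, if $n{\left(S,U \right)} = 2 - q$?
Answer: $144$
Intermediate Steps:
$n{\left(S,U \right)} = 1$ ($n{\left(S,U \right)} = 2 - 1 = 1$)
$\left(n{\left(-3,2 \right)} - 13\right)^{2} = \left(1 - 13\right)^{2} = \left(-12\right)^{2} = 144$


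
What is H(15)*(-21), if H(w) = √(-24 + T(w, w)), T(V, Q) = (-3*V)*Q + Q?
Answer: -126*I*√19 ≈ -549.22*I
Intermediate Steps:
T(V, Q) = Q - 3*Q*V (T(V, Q) = -3*Q*V + Q = Q - 3*Q*V)
H(w) = √(-24 + w*(1 - 3*w))
H(15)*(-21) = √(-24 + 15 - 3*15²)*(-21) = √(-24 + 15 - 3*225)*(-21) = √(-24 + 15 - 675)*(-21) = √(-684)*(-21) = (6*I*√19)*(-21) = -126*I*√19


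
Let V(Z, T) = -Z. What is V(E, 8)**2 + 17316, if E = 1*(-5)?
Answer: 17341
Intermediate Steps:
E = -5
V(E, 8)**2 + 17316 = (-1*(-5))**2 + 17316 = 5**2 + 17316 = 25 + 17316 = 17341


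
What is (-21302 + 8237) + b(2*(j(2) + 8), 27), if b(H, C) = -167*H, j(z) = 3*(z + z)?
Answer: -19745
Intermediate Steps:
j(z) = 6*z (j(z) = 3*(2*z) = 6*z)
(-21302 + 8237) + b(2*(j(2) + 8), 27) = (-21302 + 8237) - 334*(6*2 + 8) = -13065 - 334*(12 + 8) = -13065 - 334*20 = -13065 - 167*40 = -13065 - 6680 = -19745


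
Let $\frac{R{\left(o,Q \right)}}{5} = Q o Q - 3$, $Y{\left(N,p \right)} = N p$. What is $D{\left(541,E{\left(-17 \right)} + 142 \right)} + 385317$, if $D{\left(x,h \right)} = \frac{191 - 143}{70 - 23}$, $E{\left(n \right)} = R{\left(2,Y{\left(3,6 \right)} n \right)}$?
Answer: $\frac{18109947}{47} \approx 3.8532 \cdot 10^{5}$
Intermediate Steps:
$R{\left(o,Q \right)} = -15 + 5 o Q^{2}$ ($R{\left(o,Q \right)} = 5 \left(Q o Q - 3\right) = 5 \left(o Q^{2} - 3\right) = 5 \left(-3 + o Q^{2}\right) = -15 + 5 o Q^{2}$)
$E{\left(n \right)} = -15 + 3240 n^{2}$ ($E{\left(n \right)} = -15 + 5 \cdot 2 \left(3 \cdot 6 n\right)^{2} = -15 + 5 \cdot 2 \left(18 n\right)^{2} = -15 + 5 \cdot 2 \cdot 324 n^{2} = -15 + 3240 n^{2}$)
$D{\left(x,h \right)} = \frac{48}{47}$
$D{\left(541,E{\left(-17 \right)} + 142 \right)} + 385317 = \frac{48}{47} + 385317 = \frac{18109947}{47}$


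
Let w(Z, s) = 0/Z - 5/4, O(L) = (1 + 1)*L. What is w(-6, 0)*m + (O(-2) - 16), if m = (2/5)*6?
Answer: -23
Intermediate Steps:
O(L) = 2*L
w(Z, s) = -5/4 (w(Z, s) = 0 - 5*¼ = 0 - 5/4 = -5/4)
m = 12/5 (m = (2*(⅕))*6 = (⅖)*6 = 12/5 ≈ 2.4000)
w(-6, 0)*m + (O(-2) - 16) = -5/4*12/5 + (2*(-2) - 16) = -3 + (-4 - 16) = -3 - 20 = -23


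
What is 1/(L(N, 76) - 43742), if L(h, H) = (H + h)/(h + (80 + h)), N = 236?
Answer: -23/1006053 ≈ -2.2862e-5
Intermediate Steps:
L(h, H) = (H + h)/(80 + 2*h)
1/(L(N, 76) - 43742) = 1/((76 + 236)/(2*(40 + 236)) - 43742) = 1/((1/2)*312/276 - 43742) = 1/((1/2)*(1/276)*312 - 43742) = 1/(13/23 - 43742) = 1/(-1006053/23) = -23/1006053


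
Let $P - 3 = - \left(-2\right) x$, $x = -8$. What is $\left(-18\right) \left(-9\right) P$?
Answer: $-2106$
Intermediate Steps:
$P = -13$ ($P = 3 - \left(-2\right) \left(-8\right) = 3 - 16 = -13$)
$\left(-18\right) \left(-9\right) P = \left(-18\right) \left(-9\right) \left(-13\right) = 162 \left(-13\right) = -2106$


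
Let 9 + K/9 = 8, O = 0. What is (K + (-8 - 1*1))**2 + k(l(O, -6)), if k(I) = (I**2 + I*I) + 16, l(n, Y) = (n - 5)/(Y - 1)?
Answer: 16710/49 ≈ 341.02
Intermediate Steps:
K = -9 (K = -81 + 9*8 = -81 + 72 = -9)
l(n, Y) = (-5 + n)/(-1 + Y)
k(I) = 16 + 2*I**2 (k(I) = (I**2 + I**2) + 16 = 2*I**2 + 16 = 16 + 2*I**2)
(K + (-8 - 1*1))**2 + k(l(O, -6)) = (-9 + (-8 - 1*1))**2 + (16 + 2*((-5 + 0)/(-1 - 6))**2) = (-9 + (-8 - 1))**2 + (16 + 2*(-5/(-7))**2) = (-9 - 9)**2 + (16 + 2*(-1/7*(-5))**2) = (-18)**2 + (16 + 2*(5/7)**2) = 324 + (16 + 2*(25/49)) = 324 + (16 + 50/49) = 324 + 834/49 = 16710/49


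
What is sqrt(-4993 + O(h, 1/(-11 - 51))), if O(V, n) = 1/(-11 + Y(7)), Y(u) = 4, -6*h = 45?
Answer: 2*I*sqrt(61166)/7 ≈ 70.662*I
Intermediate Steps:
h = -15/2 (h = -1/6*45 = -15/2 ≈ -7.5000)
O(V, n) = -1/7 (O(V, n) = 1/(-11 + 4) = 1/(-7) = -1/7)
sqrt(-4993 + O(h, 1/(-11 - 51))) = sqrt(-4993 - 1/7) = sqrt(-34952/7) = 2*I*sqrt(61166)/7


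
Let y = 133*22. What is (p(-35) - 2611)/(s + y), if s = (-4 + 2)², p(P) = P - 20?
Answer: -1333/1465 ≈ -0.90990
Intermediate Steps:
y = 2926
p(P) = -20 + P
s = 4 (s = (-2)² = 4)
(p(-35) - 2611)/(s + y) = ((-20 - 35) - 2611)/(4 + 2926) = (-55 - 2611)/2930 = -2666*1/2930 = -1333/1465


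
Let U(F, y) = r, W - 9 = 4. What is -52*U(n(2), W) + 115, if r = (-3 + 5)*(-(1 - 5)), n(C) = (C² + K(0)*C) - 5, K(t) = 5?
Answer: -301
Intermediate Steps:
W = 13 (W = 9 + 4 = 13)
n(C) = -5 + C² + 5*C (n(C) = (C² + 5*C) - 5 = -5 + C² + 5*C)
r = 8 (r = 2*(-1*(-4)) = 2*4 = 8)
U(F, y) = 8
-52*U(n(2), W) + 115 = -52*8 + 115 = -416 + 115 = -301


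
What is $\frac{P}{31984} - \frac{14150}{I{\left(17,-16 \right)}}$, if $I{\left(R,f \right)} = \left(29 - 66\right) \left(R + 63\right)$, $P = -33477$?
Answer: $\frac{4418521}{1183408} \approx 3.7337$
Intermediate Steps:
$I{\left(R,f \right)} = -2331 - 37 R$ ($I{\left(R,f \right)} = - 37 \left(63 + R\right) = -2331 - 37 R$)
$\frac{P}{31984} - \frac{14150}{I{\left(17,-16 \right)}} = - \frac{33477}{31984} - \frac{14150}{-2331 - 629} = \left(-33477\right) \frac{1}{31984} - \frac{14150}{-2331 - 629} = - \frac{33477}{31984} - \frac{14150}{-2960} = - \frac{33477}{31984} - - \frac{1415}{296} = - \frac{33477}{31984} + \frac{1415}{296} = \frac{4418521}{1183408}$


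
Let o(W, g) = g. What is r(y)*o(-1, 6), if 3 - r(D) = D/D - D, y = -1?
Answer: 6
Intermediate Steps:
r(D) = 2 + D (r(D) = 3 - (D/D - D) = 3 - (1 - D) = 3 + (-1 + D) = 2 + D)
r(y)*o(-1, 6) = (2 - 1)*6 = 1*6 = 6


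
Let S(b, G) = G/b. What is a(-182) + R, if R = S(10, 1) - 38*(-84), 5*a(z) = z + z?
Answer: 31193/10 ≈ 3119.3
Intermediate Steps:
a(z) = 2*z/5 (a(z) = (z + z)/5 = (2*z)/5 = 2*z/5)
R = 31921/10 (R = 1/10 - 38*(-84) = 1*(⅒) + 3192 = ⅒ + 3192 = 31921/10 ≈ 3192.1)
a(-182) + R = (⅖)*(-182) + 31921/10 = -364/5 + 31921/10 = 31193/10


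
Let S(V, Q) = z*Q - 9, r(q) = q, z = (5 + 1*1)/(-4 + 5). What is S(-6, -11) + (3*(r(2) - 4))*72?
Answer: -507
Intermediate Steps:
z = 6 (z = (5 + 1)/1 = 6*1 = 6)
S(V, Q) = -9 + 6*Q (S(V, Q) = 6*Q - 9 = -9 + 6*Q)
S(-6, -11) + (3*(r(2) - 4))*72 = (-9 + 6*(-11)) + (3*(2 - 4))*72 = (-9 - 66) + (3*(-2))*72 = -75 - 6*72 = -75 - 432 = -507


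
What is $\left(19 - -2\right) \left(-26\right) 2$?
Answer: $-1092$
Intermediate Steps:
$\left(19 - -2\right) \left(-26\right) 2 = \left(19 + 2\right) \left(-26\right) 2 = 21 \left(-26\right) 2 = \left(-546\right) 2 = -1092$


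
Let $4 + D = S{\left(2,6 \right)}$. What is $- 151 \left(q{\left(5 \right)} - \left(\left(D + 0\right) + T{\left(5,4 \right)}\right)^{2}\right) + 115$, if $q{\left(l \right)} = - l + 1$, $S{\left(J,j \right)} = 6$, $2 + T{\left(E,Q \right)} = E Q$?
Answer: $61119$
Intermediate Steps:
$T{\left(E,Q \right)} = -2 + E Q$
$D = 2$ ($D = -4 + 6 = 2$)
$q{\left(l \right)} = 1 - l$
$- 151 \left(q{\left(5 \right)} - \left(\left(D + 0\right) + T{\left(5,4 \right)}\right)^{2}\right) + 115 = - 151 \left(\left(1 - 5\right) - \left(\left(2 + 0\right) + \left(-2 + 5 \cdot 4\right)\right)^{2}\right) + 115 = - 151 \left(\left(1 - 5\right) - \left(2 + \left(-2 + 20\right)\right)^{2}\right) + 115 = - 151 \left(-4 - \left(2 + 18\right)^{2}\right) + 115 = - 151 \left(-4 - 20^{2}\right) + 115 = - 151 \left(-4 - 400\right) + 115 = \left(-151\right) \left(-404\right) + 115 = 61004 + 115 = 61119$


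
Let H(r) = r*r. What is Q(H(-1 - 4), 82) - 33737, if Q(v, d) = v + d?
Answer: -33630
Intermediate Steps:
H(r) = r²
Q(v, d) = d + v
Q(H(-1 - 4), 82) - 33737 = (82 + (-1 - 4)²) - 33737 = (82 + (-5)²) - 33737 = (82 + 25) - 33737 = 107 - 33737 = -33630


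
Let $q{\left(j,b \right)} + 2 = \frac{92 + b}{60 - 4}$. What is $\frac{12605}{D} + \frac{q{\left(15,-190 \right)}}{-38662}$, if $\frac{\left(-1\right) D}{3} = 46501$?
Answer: $- \frac{149788115}{1659527688} \approx -0.090259$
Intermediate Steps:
$q{\left(j,b \right)} = - \frac{5}{14} + \frac{b}{56}$ ($q{\left(j,b \right)} = -2 + \frac{92 + b}{60 - 4} = -2 + \frac{92 + b}{56} = -2 + \left(92 + b\right) \frac{1}{56} = -2 + \left(\frac{23}{14} + \frac{b}{56}\right) = - \frac{5}{14} + \frac{b}{56}$)
$D = -139503$ ($D = \left(-3\right) 46501 = -139503$)
$\frac{12605}{D} + \frac{q{\left(15,-190 \right)}}{-38662} = \frac{12605}{-139503} + \frac{- \frac{5}{14} + \frac{1}{56} \left(-190\right)}{-38662} = 12605 \left(- \frac{1}{139503}\right) + \left(- \frac{5}{14} - \frac{95}{28}\right) \left(- \frac{1}{38662}\right) = - \frac{12605}{139503} - - \frac{15}{154648} = - \frac{12605}{139503} + \frac{15}{154648} = - \frac{149788115}{1659527688}$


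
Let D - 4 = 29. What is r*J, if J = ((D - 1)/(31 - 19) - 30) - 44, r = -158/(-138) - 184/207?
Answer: -11342/621 ≈ -18.264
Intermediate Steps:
D = 33 (D = 4 + 29 = 33)
r = 53/207 (r = -158*(-1/138) - 184*1/207 = 79/69 - 8/9 = 53/207 ≈ 0.25604)
J = -214/3 (J = ((33 - 1)/(31 - 19) - 30) - 44 = (32/12 - 30) - 44 = (32*(1/12) - 30) - 44 = (8/3 - 30) - 44 = -82/3 - 44 = -214/3 ≈ -71.333)
r*J = (53/207)*(-214/3) = -11342/621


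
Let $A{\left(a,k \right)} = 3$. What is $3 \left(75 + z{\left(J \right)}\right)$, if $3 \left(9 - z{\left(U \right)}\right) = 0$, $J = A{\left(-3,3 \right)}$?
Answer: $252$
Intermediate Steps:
$J = 3$
$z{\left(U \right)} = 9$ ($z{\left(U \right)} = 9 - 0 = 9 + 0 = 9$)
$3 \left(75 + z{\left(J \right)}\right) = 3 \left(75 + 9\right) = 3 \cdot 84 = 252$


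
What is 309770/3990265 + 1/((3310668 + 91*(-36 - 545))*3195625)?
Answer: 644984355277794303/8308288402393270625 ≈ 0.077631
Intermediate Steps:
309770/3990265 + 1/((3310668 + 91*(-36 - 545))*3195625) = 309770*(1/3990265) + (1/3195625)/(3310668 + 91*(-581)) = 61954/798053 + (1/3195625)/(3310668 - 52871) = 61954/798053 + (1/3195625)/3257797 = 61954/798053 + (1/3257797)*(1/3195625) = 61954/798053 + 1/10410697538125 = 644984355277794303/8308288402393270625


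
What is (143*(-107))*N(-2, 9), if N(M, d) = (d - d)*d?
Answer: 0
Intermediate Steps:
N(M, d) = 0 (N(M, d) = 0*d = 0)
(143*(-107))*N(-2, 9) = (143*(-107))*0 = -15301*0 = 0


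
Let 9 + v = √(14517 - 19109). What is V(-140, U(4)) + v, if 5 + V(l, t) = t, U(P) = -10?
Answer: -24 + 4*I*√287 ≈ -24.0 + 67.764*I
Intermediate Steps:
v = -9 + 4*I*√287 (v = -9 + √(14517 - 19109) = -9 + √(-4592) = -9 + 4*I*√287 ≈ -9.0 + 67.764*I)
V(l, t) = -5 + t
V(-140, U(4)) + v = (-5 - 10) + (-9 + 4*I*√287) = -15 + (-9 + 4*I*√287) = -24 + 4*I*√287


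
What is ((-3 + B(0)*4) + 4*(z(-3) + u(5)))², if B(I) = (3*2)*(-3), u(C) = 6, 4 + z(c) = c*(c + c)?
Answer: 25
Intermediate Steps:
z(c) = -4 + 2*c² (z(c) = -4 + c*(c + c) = -4 + c*(2*c) = -4 + 2*c²)
B(I) = -18 (B(I) = 6*(-3) = -18)
((-3 + B(0)*4) + 4*(z(-3) + u(5)))² = ((-3 - 18*4) + 4*((-4 + 2*(-3)²) + 6))² = ((-3 - 72) + 4*((-4 + 2*9) + 6))² = (-75 + 4*((-4 + 18) + 6))² = (-75 + 4*(14 + 6))² = (-75 + 4*20)² = (-75 + 80)² = 5² = 25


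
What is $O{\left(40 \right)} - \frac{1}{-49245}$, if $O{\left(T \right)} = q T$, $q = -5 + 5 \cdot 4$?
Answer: $\frac{29547001}{49245} \approx 600.0$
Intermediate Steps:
$q = 15$ ($q = -5 + 20 = 15$)
$O{\left(T \right)} = 15 T$
$O{\left(40 \right)} - \frac{1}{-49245} = 15 \cdot 40 - \frac{1}{-49245} = 600 - - \frac{1}{49245} = 600 + \frac{1}{49245} = \frac{29547001}{49245}$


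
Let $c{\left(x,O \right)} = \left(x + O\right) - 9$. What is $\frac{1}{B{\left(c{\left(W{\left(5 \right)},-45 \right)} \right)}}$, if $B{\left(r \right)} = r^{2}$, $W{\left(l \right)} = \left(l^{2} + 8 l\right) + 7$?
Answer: $\frac{1}{324} \approx 0.0030864$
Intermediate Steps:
$W{\left(l \right)} = 7 + l^{2} + 8 l$
$c{\left(x,O \right)} = -9 + O + x$ ($c{\left(x,O \right)} = \left(O + x\right) - 9 = -9 + O + x$)
$\frac{1}{B{\left(c{\left(W{\left(5 \right)},-45 \right)} \right)}} = \frac{1}{\left(-9 - 45 + \left(7 + 5^{2} + 8 \cdot 5\right)\right)^{2}} = \frac{1}{\left(-9 - 45 + \left(7 + 25 + 40\right)\right)^{2}} = \frac{1}{\left(-9 - 45 + 72\right)^{2}} = \frac{1}{18^{2}} = \frac{1}{324}$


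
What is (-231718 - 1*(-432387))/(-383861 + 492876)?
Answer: 200669/109015 ≈ 1.8407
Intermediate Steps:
(-231718 - 1*(-432387))/(-383861 + 492876) = (-231718 + 432387)/109015 = 200669*(1/109015) = 200669/109015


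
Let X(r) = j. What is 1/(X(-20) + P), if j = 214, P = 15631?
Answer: 1/15845 ≈ 6.3111e-5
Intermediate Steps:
X(r) = 214
1/(X(-20) + P) = 1/(214 + 15631) = 1/15845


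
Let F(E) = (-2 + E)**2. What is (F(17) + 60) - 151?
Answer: 134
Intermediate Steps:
(F(17) + 60) - 151 = ((-2 + 17)**2 + 60) - 151 = (15**2 + 60) - 151 = (225 + 60) - 151 = 285 - 151 = 134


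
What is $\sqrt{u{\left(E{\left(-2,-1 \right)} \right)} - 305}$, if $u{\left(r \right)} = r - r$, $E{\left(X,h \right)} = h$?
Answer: $i \sqrt{305} \approx 17.464 i$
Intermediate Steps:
$u{\left(r \right)} = 0$
$\sqrt{u{\left(E{\left(-2,-1 \right)} \right)} - 305} = \sqrt{0 - 305} = \sqrt{-305} = i \sqrt{305}$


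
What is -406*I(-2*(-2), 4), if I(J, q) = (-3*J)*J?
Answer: 19488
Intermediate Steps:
I(J, q) = -3*J²
-406*I(-2*(-2), 4) = -(-1218)*(-2*(-2))² = -(-1218)*4² = -(-1218)*16 = -406*(-48) = 19488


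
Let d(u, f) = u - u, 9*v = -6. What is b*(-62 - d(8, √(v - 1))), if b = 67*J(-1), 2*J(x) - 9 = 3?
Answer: -24924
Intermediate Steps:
v = -⅔ (v = (⅑)*(-6) = -⅔ ≈ -0.66667)
J(x) = 6 (J(x) = 9/2 + (½)*3 = 9/2 + 3/2 = 6)
d(u, f) = 0
b = 402 (b = 67*6 = 402)
b*(-62 - d(8, √(v - 1))) = 402*(-62 - 1*0) = 402*(-62 + 0) = 402*(-62) = -24924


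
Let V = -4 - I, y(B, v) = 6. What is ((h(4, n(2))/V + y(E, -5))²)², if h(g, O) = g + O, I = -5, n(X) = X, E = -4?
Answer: 20736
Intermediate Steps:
h(g, O) = O + g
V = 1 (V = -4 - 1*(-5) = -4 + 5 = 1)
((h(4, n(2))/V + y(E, -5))²)² = (((2 + 4)/1 + 6)²)² = ((6*1 + 6)²)² = ((6 + 6)²)² = (12²)² = 144² = 20736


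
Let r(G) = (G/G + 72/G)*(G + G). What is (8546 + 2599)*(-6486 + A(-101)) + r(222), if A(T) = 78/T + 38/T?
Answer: -7302166902/101 ≈ -7.2299e+7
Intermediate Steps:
A(T) = 116/T
r(G) = 2*G*(1 + 72/G) (r(G) = (1 + 72/G)*(2*G) = 2*G*(1 + 72/G))
(8546 + 2599)*(-6486 + A(-101)) + r(222) = (8546 + 2599)*(-6486 + 116/(-101)) + (144 + 2*222) = 11145*(-6486 + 116*(-1/101)) + (144 + 444) = 11145*(-6486 - 116/101) + 588 = 11145*(-655202/101) + 588 = -7302226290/101 + 588 = -7302166902/101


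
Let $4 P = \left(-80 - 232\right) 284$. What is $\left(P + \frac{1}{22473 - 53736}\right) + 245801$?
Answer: $\frac{6991938686}{31263} \approx 2.2365 \cdot 10^{5}$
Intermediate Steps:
$P = -22152$ ($P = \frac{\left(-80 - 232\right) 284}{4} = \frac{\left(-312\right) 284}{4} = \frac{1}{4} \left(-88608\right) = -22152$)
$\left(P + \frac{1}{22473 - 53736}\right) + 245801 = \left(-22152 + \frac{1}{22473 - 53736}\right) + 245801 = \left(-22152 + \frac{1}{-31263}\right) + 245801 = \left(-22152 - \frac{1}{31263}\right) + 245801 = - \frac{692537977}{31263} + 245801 = \frac{6991938686}{31263}$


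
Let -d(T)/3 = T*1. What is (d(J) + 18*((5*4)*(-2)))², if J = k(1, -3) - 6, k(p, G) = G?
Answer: 480249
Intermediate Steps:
J = -9 (J = -3 - 6 = -9)
d(T) = -3*T
(d(J) + 18*((5*4)*(-2)))² = (-3*(-9) + 18*((5*4)*(-2)))² = (27 + 18*(20*(-2)))² = (27 + 18*(-40))² = (27 - 720)² = (-693)² = 480249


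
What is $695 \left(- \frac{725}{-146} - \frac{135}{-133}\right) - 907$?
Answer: $\frac{63101699}{19418} \approx 3249.6$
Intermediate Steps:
$695 \left(- \frac{725}{-146} - \frac{135}{-133}\right) - 907 = 695 \left(\left(-725\right) \left(- \frac{1}{146}\right) - - \frac{135}{133}\right) - 907 = 695 \left(\frac{725}{146} + \frac{135}{133}\right) - 907 = 695 \cdot \frac{116135}{19418} - 907 = \frac{80713825}{19418} - 907 = \frac{63101699}{19418}$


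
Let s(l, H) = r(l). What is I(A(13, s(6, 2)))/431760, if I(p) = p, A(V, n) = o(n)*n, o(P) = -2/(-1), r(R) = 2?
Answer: 1/107940 ≈ 9.2644e-6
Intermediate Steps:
s(l, H) = 2
o(P) = 2 (o(P) = -2*(-1) = 2)
A(V, n) = 2*n
I(A(13, s(6, 2)))/431760 = (2*2)/431760 = 4*(1/431760) = 1/107940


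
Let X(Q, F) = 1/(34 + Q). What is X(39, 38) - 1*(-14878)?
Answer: 1086095/73 ≈ 14878.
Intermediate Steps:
X(39, 38) - 1*(-14878) = 1/(34 + 39) - 1*(-14878) = 1/73 + 14878 = 1086095/73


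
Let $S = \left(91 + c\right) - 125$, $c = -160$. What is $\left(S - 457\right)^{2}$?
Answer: $423801$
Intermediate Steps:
$S = -194$ ($S = \left(91 - 160\right) - 125 = -69 - 125 = -194$)
$\left(S - 457\right)^{2} = \left(-194 - 457\right)^{2} = \left(-651\right)^{2} = 423801$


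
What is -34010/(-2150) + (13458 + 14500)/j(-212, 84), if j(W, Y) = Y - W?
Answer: 3508833/31820 ≈ 110.27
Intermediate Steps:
-34010/(-2150) + (13458 + 14500)/j(-212, 84) = -34010/(-2150) + (13458 + 14500)/(84 - 1*(-212)) = -34010*(-1/2150) + 27958/(84 + 212) = 3401/215 + 27958/296 = 3401/215 + 27958*(1/296) = 3401/215 + 13979/148 = 3508833/31820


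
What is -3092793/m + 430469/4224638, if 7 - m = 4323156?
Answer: 14926912460815/18263739545062 ≈ 0.81730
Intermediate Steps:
m = -4323149 (m = 7 - 1*4323156 = 7 - 4323156 = -4323149)
-3092793/m + 430469/4224638 = -3092793/(-4323149) + 430469/4224638 = -3092793*(-1/4323149) + 430469*(1/4224638) = 3092793/4323149 + 430469/4224638 = 14926912460815/18263739545062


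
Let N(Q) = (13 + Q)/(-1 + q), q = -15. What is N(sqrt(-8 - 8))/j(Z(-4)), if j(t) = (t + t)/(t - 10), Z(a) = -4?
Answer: -91/64 - 7*I/16 ≈ -1.4219 - 0.4375*I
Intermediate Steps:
N(Q) = -13/16 - Q/16 (N(Q) = (13 + Q)/(-1 - 15) = (13 + Q)/(-16) = (13 + Q)*(-1/16) = -13/16 - Q/16)
j(t) = 2*t/(-10 + t) (j(t) = (2*t)/(-10 + t) = 2*t/(-10 + t))
N(sqrt(-8 - 8))/j(Z(-4)) = (-13/16 - sqrt(-8 - 8)/16)/((2*(-4)/(-10 - 4))) = (-13/16 - I/4)/((2*(-4)/(-14))) = (-13/16 - I/4)/((2*(-4)*(-1/14))) = (-13/16 - I/4)/(4/7) = (-13/16 - I/4)*(7/4) = -91/64 - 7*I/16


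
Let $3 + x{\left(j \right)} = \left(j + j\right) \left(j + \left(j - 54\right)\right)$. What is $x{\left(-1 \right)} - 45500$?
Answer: $-45391$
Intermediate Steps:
$x{\left(j \right)} = -3 + 2 j \left(-54 + 2 j\right)$ ($x{\left(j \right)} = -3 + \left(j + j\right) \left(j + \left(j - 54\right)\right) = -3 + 2 j \left(j + \left(j - 54\right)\right) = -3 + 2 j \left(j + \left(-54 + j\right)\right) = -3 + 2 j \left(-54 + 2 j\right)$)
$x{\left(-1 \right)} - 45500 = \left(-3 - -108 + 4 \left(-1\right)^{2}\right) - 45500 = \left(-3 + 108 + 4 \cdot 1\right) - 45500 = \left(-3 + 108 + 4\right) - 45500 = 109 - 45500 = -45391$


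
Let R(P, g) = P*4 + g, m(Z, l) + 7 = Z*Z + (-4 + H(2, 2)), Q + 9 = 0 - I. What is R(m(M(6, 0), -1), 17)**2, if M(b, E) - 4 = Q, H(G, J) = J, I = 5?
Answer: 145161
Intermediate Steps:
Q = -14 (Q = -9 + (0 - 1*5) = -9 + (0 - 5) = -9 - 5 = -14)
M(b, E) = -10 (M(b, E) = 4 - 14 = -10)
m(Z, l) = -9 + Z**2 (m(Z, l) = -7 + (Z*Z + (-4 + 2)) = -7 + (Z**2 - 2) = -7 + (-2 + Z**2) = -9 + Z**2)
R(P, g) = g + 4*P (R(P, g) = 4*P + g = g + 4*P)
R(m(M(6, 0), -1), 17)**2 = (17 + 4*(-9 + (-10)**2))**2 = (17 + 4*(-9 + 100))**2 = (17 + 4*91)**2 = (17 + 364)**2 = 381**2 = 145161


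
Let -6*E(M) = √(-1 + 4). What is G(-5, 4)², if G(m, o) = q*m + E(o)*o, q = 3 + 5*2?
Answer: 12679/3 + 260*√3/3 ≈ 4376.4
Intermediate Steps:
E(M) = -√3/6 (E(M) = -√(-1 + 4)/6 = -√3/6)
q = 13 (q = 3 + 10 = 13)
G(m, o) = 13*m - o*√3/6 (G(m, o) = 13*m + (-√3/6)*o = 13*m - o*√3/6)
G(-5, 4)² = (13*(-5) - ⅙*4*√3)² = (-65 - 2*√3/3)²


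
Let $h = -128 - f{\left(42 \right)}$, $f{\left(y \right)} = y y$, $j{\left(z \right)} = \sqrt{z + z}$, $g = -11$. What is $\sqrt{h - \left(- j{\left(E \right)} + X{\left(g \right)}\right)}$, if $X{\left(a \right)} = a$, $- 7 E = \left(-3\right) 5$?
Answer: $\frac{\sqrt{-92169 + 7 \sqrt{210}}}{7} \approx 43.347 i$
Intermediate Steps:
$E = \frac{15}{7}$ ($E = - \frac{\left(-3\right) 5}{7} = \left(- \frac{1}{7}\right) \left(-15\right) = \frac{15}{7} \approx 2.1429$)
$j{\left(z \right)} = \sqrt{2} \sqrt{z}$ ($j{\left(z \right)} = \sqrt{2 z} = \sqrt{2} \sqrt{z}$)
$f{\left(y \right)} = y^{2}$
$h = -1892$ ($h = -128 - 42^{2} = -128 - 1764 = -1892$)
$\sqrt{h - \left(- j{\left(E \right)} + X{\left(g \right)}\right)} = \sqrt{-1892 + \left(\sqrt{2} \sqrt{\frac{15}{7}} - -11\right)} = \sqrt{-1892 + \left(\sqrt{2} \frac{\sqrt{105}}{7} + 11\right)} = \sqrt{-1892 + \left(\frac{\sqrt{210}}{7} + 11\right)} = \sqrt{-1892 + \left(11 + \frac{\sqrt{210}}{7}\right)} = \sqrt{-1881 + \frac{\sqrt{210}}{7}}$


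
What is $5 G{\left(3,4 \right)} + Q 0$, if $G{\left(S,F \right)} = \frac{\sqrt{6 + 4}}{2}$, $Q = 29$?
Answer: $\frac{5 \sqrt{10}}{2} \approx 7.9057$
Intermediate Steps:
$G{\left(S,F \right)} = \frac{\sqrt{10}}{2}$ ($G{\left(S,F \right)} = \sqrt{10} \cdot \frac{1}{2} = \frac{\sqrt{10}}{2}$)
$5 G{\left(3,4 \right)} + Q 0 = 5 \frac{\sqrt{10}}{2} + 29 \cdot 0 = \frac{5 \sqrt{10}}{2} + 0 = \frac{5 \sqrt{10}}{2}$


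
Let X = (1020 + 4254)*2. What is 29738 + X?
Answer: 40286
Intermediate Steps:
X = 10548 (X = 5274*2 = 10548)
29738 + X = 29738 + 10548 = 40286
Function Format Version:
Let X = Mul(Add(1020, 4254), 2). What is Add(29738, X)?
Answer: 40286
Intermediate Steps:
X = 10548 (X = Mul(5274, 2) = 10548)
Add(29738, X) = Add(29738, 10548) = 40286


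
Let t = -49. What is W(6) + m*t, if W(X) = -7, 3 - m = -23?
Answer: -1281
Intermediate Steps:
m = 26 (m = 3 - 1*(-23) = 3 + 23 = 26)
W(6) + m*t = -7 + 26*(-49) = -7 - 1274 = -1281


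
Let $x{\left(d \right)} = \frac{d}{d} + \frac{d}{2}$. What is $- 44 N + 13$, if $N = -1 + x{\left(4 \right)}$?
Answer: $-75$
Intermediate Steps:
$x{\left(d \right)} = 1 + \frac{d}{2}$ ($x{\left(d \right)} = 1 + d \frac{1}{2} = 1 + \frac{d}{2}$)
$N = 2$ ($N = -1 + \left(1 + \frac{1}{2} \cdot 4\right) = -1 + \left(1 + 2\right) = -1 + 3 = 2$)
$- 44 N + 13 = \left(-44\right) 2 + 13 = -88 + 13 = -75$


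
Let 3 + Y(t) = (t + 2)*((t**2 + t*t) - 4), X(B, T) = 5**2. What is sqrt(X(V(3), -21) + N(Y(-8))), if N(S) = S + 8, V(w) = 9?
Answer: I*sqrt(714) ≈ 26.721*I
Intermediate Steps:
X(B, T) = 25
Y(t) = -3 + (-4 + 2*t**2)*(2 + t) (Y(t) = -3 + (t + 2)*((t**2 + t*t) - 4) = -3 + (2 + t)*((t**2 + t**2) - 4) = -3 + (2 + t)*(2*t**2 - 4) = -3 + (2 + t)*(-4 + 2*t**2) = -3 + (-4 + 2*t**2)*(2 + t))
N(S) = 8 + S
sqrt(X(V(3), -21) + N(Y(-8))) = sqrt(25 + (8 + (-11 - 4*(-8) + 2*(-8)**3 + 4*(-8)**2))) = sqrt(25 + (8 + (-11 + 32 + 2*(-512) + 4*64))) = sqrt(25 + (8 + (-11 + 32 - 1024 + 256))) = sqrt(25 + (8 - 747)) = sqrt(25 - 739) = sqrt(-714) = I*sqrt(714)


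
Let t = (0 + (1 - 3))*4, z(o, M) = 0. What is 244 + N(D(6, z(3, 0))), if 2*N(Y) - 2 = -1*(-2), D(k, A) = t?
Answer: 246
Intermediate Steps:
t = -8 (t = (0 - 2)*4 = -2*4 = -8)
D(k, A) = -8
N(Y) = 2 (N(Y) = 1 + (-1*(-2))/2 = 1 + (½)*2 = 1 + 1 = 2)
244 + N(D(6, z(3, 0))) = 244 + 2 = 246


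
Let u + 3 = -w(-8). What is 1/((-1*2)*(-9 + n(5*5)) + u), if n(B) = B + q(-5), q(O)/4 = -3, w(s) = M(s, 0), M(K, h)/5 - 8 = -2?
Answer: -1/41 ≈ -0.024390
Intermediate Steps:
M(K, h) = 30 (M(K, h) = 40 + 5*(-2) = 40 - 10 = 30)
w(s) = 30
q(O) = -12 (q(O) = 4*(-3) = -12)
n(B) = -12 + B (n(B) = B - 12 = -12 + B)
u = -33 (u = -3 - 1*30 = -3 - 30 = -33)
1/((-1*2)*(-9 + n(5*5)) + u) = 1/((-1*2)*(-9 + (-12 + 5*5)) - 33) = 1/(-2*(-9 + (-12 + 25)) - 33) = 1/(-2*(-9 + 13) - 33) = 1/(-2*4 - 33) = 1/(-8 - 33) = 1/(-41) = -1/41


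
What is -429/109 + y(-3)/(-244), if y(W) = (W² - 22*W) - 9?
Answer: -55935/13298 ≈ -4.2063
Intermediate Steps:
y(W) = -9 + W² - 22*W
-429/109 + y(-3)/(-244) = -429/109 + (-9 + (-3)² - 22*(-3))/(-244) = -429*1/109 + (-9 + 9 + 66)*(-1/244) = -429/109 + 66*(-1/244) = -429/109 - 33/122 = -55935/13298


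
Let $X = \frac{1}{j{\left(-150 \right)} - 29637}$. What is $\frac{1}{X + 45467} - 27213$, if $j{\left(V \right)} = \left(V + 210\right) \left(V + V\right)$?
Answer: $- \frac{58940949003177}{2165911478} \approx -27213.0$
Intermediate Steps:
$j{\left(V \right)} = 2 V \left(210 + V\right)$ ($j{\left(V \right)} = \left(210 + V\right) 2 V = 2 V \left(210 + V\right)$)
$X = - \frac{1}{47637}$ ($X = \frac{1}{2 \left(-150\right) \left(210 - 150\right) - 29637} = \frac{1}{2 \left(-150\right) 60 - 29637} = \frac{1}{-18000 - 29637} = \frac{1}{-47637} = - \frac{1}{47637} \approx -2.0992 \cdot 10^{-5}$)
$\frac{1}{X + 45467} - 27213 = \frac{1}{- \frac{1}{47637} + 45467} - 27213 = \frac{1}{\frac{2165911478}{47637}} - 27213 = \frac{47637}{2165911478} - 27213 = - \frac{58940949003177}{2165911478}$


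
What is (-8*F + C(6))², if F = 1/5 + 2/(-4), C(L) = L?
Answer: 1764/25 ≈ 70.560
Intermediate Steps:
F = -3/10 (F = 1*(⅕) + 2*(-¼) = ⅕ - ½ = -3/10 ≈ -0.30000)
(-8*F + C(6))² = (-8*(-3/10) + 6)² = (12/5 + 6)² = (42/5)² = 1764/25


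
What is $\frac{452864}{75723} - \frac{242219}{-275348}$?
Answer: $\frac{143036746009}{20850176604} \approx 6.8602$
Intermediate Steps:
$\frac{452864}{75723} - \frac{242219}{-275348} = 452864 \cdot \frac{1}{75723} - - \frac{242219}{275348} = \frac{452864}{75723} + \frac{242219}{275348} = \frac{143036746009}{20850176604}$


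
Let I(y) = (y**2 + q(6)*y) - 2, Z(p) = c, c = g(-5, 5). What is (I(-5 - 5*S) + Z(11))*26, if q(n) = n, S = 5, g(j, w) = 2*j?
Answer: 18408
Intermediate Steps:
c = -10 (c = 2*(-5) = -10)
Z(p) = -10
I(y) = -2 + y**2 + 6*y (I(y) = (y**2 + 6*y) - 2 = -2 + y**2 + 6*y)
(I(-5 - 5*S) + Z(11))*26 = ((-2 + (-5 - 5*5)**2 + 6*(-5 - 5*5)) - 10)*26 = ((-2 + (-5 - 25)**2 + 6*(-5 - 25)) - 10)*26 = ((-2 + (-30)**2 + 6*(-30)) - 10)*26 = ((-2 + 900 - 180) - 10)*26 = (718 - 10)*26 = 708*26 = 18408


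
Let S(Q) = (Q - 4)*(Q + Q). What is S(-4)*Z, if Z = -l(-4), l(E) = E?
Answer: 256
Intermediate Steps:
S(Q) = 2*Q*(-4 + Q) (S(Q) = (-4 + Q)*(2*Q) = 2*Q*(-4 + Q))
Z = 4 (Z = -1*(-4) = 4)
S(-4)*Z = (2*(-4)*(-4 - 4))*4 = (2*(-4)*(-8))*4 = 64*4 = 256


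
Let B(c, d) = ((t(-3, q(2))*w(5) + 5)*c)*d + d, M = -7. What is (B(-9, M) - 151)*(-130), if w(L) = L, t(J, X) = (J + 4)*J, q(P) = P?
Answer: 102440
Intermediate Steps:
t(J, X) = J*(4 + J) (t(J, X) = (4 + J)*J = J*(4 + J))
B(c, d) = d - 10*c*d (B(c, d) = ((-3*(4 - 3)*5 + 5)*c)*d + d = ((-3*1*5 + 5)*c)*d + d = ((-3*5 + 5)*c)*d + d = ((-15 + 5)*c)*d + d = (-10*c)*d + d = -10*c*d + d = d - 10*c*d)
(B(-9, M) - 151)*(-130) = (-7*(1 - 10*(-9)) - 151)*(-130) = (-7*(1 + 90) - 151)*(-130) = (-7*91 - 151)*(-130) = (-637 - 151)*(-130) = -788*(-130) = 102440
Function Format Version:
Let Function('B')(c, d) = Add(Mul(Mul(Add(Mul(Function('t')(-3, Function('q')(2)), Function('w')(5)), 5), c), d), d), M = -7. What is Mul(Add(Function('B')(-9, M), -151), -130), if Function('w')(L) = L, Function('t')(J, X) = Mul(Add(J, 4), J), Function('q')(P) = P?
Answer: 102440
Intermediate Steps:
Function('t')(J, X) = Mul(J, Add(4, J)) (Function('t')(J, X) = Mul(Add(4, J), J) = Mul(J, Add(4, J)))
Function('B')(c, d) = Add(d, Mul(-10, c, d)) (Function('B')(c, d) = Add(Mul(Mul(Add(Mul(Mul(-3, Add(4, -3)), 5), 5), c), d), d) = Add(Mul(Mul(Add(Mul(Mul(-3, 1), 5), 5), c), d), d) = Add(Mul(Mul(Add(Mul(-3, 5), 5), c), d), d) = Add(Mul(Mul(Add(-15, 5), c), d), d) = Add(Mul(Mul(-10, c), d), d) = Add(Mul(-10, c, d), d) = Add(d, Mul(-10, c, d)))
Mul(Add(Function('B')(-9, M), -151), -130) = Mul(Add(Mul(-7, Add(1, Mul(-10, -9))), -151), -130) = Mul(Add(Mul(-7, Add(1, 90)), -151), -130) = Mul(Add(Mul(-7, 91), -151), -130) = Mul(Add(-637, -151), -130) = Mul(-788, -130) = 102440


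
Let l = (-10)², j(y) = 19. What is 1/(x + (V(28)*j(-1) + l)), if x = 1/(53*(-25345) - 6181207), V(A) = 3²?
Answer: 7524492/2039137331 ≈ 0.0036900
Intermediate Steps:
V(A) = 9
l = 100
x = -1/7524492 (x = 1/(-1343285 - 6181207) = 1/(-7524492) = -1/7524492 ≈ -1.3290e-7)
1/(x + (V(28)*j(-1) + l)) = 1/(-1/7524492 + (9*19 + 100)) = 1/(-1/7524492 + (171 + 100)) = 1/(-1/7524492 + 271) = 1/(2039137331/7524492) = 7524492/2039137331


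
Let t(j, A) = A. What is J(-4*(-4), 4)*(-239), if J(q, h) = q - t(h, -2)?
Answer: -4302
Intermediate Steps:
J(q, h) = 2 + q (J(q, h) = q - 1*(-2) = q + 2 = 2 + q)
J(-4*(-4), 4)*(-239) = (2 - 4*(-4))*(-239) = (2 + 16)*(-239) = 18*(-239) = -4302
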